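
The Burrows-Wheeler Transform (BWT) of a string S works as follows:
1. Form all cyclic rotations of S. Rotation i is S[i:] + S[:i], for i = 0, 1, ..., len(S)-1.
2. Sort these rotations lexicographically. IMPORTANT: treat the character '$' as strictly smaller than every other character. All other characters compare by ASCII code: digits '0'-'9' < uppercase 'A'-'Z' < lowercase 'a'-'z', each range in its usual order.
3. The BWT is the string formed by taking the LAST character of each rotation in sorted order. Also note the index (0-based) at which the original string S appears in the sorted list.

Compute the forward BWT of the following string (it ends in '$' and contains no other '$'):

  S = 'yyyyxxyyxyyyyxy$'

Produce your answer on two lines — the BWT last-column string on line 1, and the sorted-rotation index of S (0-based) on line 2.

All 16 rotations (rotation i = S[i:]+S[:i]):
  rot[0] = yyyyxxyyxyyyyxy$
  rot[1] = yyyxxyyxyyyyxy$y
  rot[2] = yyxxyyxyyyyxy$yy
  rot[3] = yxxyyxyyyyxy$yyy
  rot[4] = xxyyxyyyyxy$yyyy
  rot[5] = xyyxyyyyxy$yyyyx
  rot[6] = yyxyyyyxy$yyyyxx
  rot[7] = yxyyyyxy$yyyyxxy
  rot[8] = xyyyyxy$yyyyxxyy
  rot[9] = yyyyxy$yyyyxxyyx
  rot[10] = yyyxy$yyyyxxyyxy
  rot[11] = yyxy$yyyyxxyyxyy
  rot[12] = yxy$yyyyxxyyxyyy
  rot[13] = xy$yyyyxxyyxyyyy
  rot[14] = y$yyyyxxyyxyyyyx
  rot[15] = $yyyyxxyyxyyyyxy
Sorted (with $ < everything):
  sorted[0] = $yyyyxxyyxyyyyxy  (last char: 'y')
  sorted[1] = xxyyxyyyyxy$yyyy  (last char: 'y')
  sorted[2] = xy$yyyyxxyyxyyyy  (last char: 'y')
  sorted[3] = xyyxyyyyxy$yyyyx  (last char: 'x')
  sorted[4] = xyyyyxy$yyyyxxyy  (last char: 'y')
  sorted[5] = y$yyyyxxyyxyyyyx  (last char: 'x')
  sorted[6] = yxxyyxyyyyxy$yyy  (last char: 'y')
  sorted[7] = yxy$yyyyxxyyxyyy  (last char: 'y')
  sorted[8] = yxyyyyxy$yyyyxxy  (last char: 'y')
  sorted[9] = yyxxyyxyyyyxy$yy  (last char: 'y')
  sorted[10] = yyxy$yyyyxxyyxyy  (last char: 'y')
  sorted[11] = yyxyyyyxy$yyyyxx  (last char: 'x')
  sorted[12] = yyyxxyyxyyyyxy$y  (last char: 'y')
  sorted[13] = yyyxy$yyyyxxyyxy  (last char: 'y')
  sorted[14] = yyyyxxyyxyyyyxy$  (last char: '$')
  sorted[15] = yyyyxy$yyyyxxyyx  (last char: 'x')
Last column: yyyxyxyyyyyxyy$x
Original string S is at sorted index 14

Answer: yyyxyxyyyyyxyy$x
14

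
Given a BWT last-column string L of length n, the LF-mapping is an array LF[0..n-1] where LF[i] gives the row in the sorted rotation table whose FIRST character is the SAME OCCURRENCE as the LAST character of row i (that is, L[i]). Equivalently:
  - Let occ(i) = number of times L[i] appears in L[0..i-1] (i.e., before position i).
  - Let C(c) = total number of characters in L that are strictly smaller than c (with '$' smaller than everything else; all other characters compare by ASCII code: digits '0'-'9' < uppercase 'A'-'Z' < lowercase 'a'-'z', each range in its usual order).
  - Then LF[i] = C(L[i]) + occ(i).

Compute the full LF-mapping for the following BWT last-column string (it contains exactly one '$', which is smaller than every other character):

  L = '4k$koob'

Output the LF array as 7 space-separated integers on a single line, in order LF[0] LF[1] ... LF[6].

Answer: 1 3 0 4 5 6 2

Derivation:
Char counts: '$':1, '4':1, 'b':1, 'k':2, 'o':2
C (first-col start): C('$')=0, C('4')=1, C('b')=2, C('k')=3, C('o')=5
L[0]='4': occ=0, LF[0]=C('4')+0=1+0=1
L[1]='k': occ=0, LF[1]=C('k')+0=3+0=3
L[2]='$': occ=0, LF[2]=C('$')+0=0+0=0
L[3]='k': occ=1, LF[3]=C('k')+1=3+1=4
L[4]='o': occ=0, LF[4]=C('o')+0=5+0=5
L[5]='o': occ=1, LF[5]=C('o')+1=5+1=6
L[6]='b': occ=0, LF[6]=C('b')+0=2+0=2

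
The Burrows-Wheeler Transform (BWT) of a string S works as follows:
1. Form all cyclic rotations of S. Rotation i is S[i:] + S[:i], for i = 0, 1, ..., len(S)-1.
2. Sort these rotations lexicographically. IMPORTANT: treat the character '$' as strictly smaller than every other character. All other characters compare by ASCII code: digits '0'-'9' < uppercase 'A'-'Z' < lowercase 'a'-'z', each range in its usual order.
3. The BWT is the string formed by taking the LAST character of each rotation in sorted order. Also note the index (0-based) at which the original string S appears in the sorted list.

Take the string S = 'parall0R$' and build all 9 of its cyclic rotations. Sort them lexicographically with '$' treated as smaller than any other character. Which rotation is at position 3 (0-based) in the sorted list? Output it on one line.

All 9 rotations (rotation i = S[i:]+S[:i]):
  rot[0] = parall0R$
  rot[1] = arall0R$p
  rot[2] = rall0R$pa
  rot[3] = all0R$par
  rot[4] = ll0R$para
  rot[5] = l0R$paral
  rot[6] = 0R$parall
  rot[7] = R$parall0
  rot[8] = $parall0R
Sorted (with $ < everything):
  sorted[0] = $parall0R
  sorted[1] = 0R$parall
  sorted[2] = R$parall0
  sorted[3] = all0R$par
  sorted[4] = arall0R$p
  sorted[5] = l0R$paral
  sorted[6] = ll0R$para
  sorted[7] = parall0R$
  sorted[8] = rall0R$pa
sorted[3] = all0R$par

Answer: all0R$par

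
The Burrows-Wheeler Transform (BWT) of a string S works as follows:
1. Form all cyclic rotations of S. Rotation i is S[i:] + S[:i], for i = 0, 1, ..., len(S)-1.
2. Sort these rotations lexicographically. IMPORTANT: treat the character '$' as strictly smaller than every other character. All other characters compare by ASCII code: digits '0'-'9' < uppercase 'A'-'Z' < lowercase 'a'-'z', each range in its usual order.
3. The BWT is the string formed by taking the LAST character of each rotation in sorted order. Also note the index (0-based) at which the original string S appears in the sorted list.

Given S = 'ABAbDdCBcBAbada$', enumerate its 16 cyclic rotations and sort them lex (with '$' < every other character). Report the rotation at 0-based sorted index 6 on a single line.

All 16 rotations (rotation i = S[i:]+S[:i]):
  rot[0] = ABAbDdCBcBAbada$
  rot[1] = BAbDdCBcBAbada$A
  rot[2] = AbDdCBcBAbada$AB
  rot[3] = bDdCBcBAbada$ABA
  rot[4] = DdCBcBAbada$ABAb
  rot[5] = dCBcBAbada$ABAbD
  rot[6] = CBcBAbada$ABAbDd
  rot[7] = BcBAbada$ABAbDdC
  rot[8] = cBAbada$ABAbDdCB
  rot[9] = BAbada$ABAbDdCBc
  rot[10] = Abada$ABAbDdCBcB
  rot[11] = bada$ABAbDdCBcBA
  rot[12] = ada$ABAbDdCBcBAb
  rot[13] = da$ABAbDdCBcBAba
  rot[14] = a$ABAbDdCBcBAbad
  rot[15] = $ABAbDdCBcBAbada
Sorted (with $ < everything):
  sorted[0] = $ABAbDdCBcBAbada
  sorted[1] = ABAbDdCBcBAbada$
  sorted[2] = AbDdCBcBAbada$AB
  sorted[3] = Abada$ABAbDdCBcB
  sorted[4] = BAbDdCBcBAbada$A
  sorted[5] = BAbada$ABAbDdCBc
  sorted[6] = BcBAbada$ABAbDdC
  sorted[7] = CBcBAbada$ABAbDd
  sorted[8] = DdCBcBAbada$ABAb
  sorted[9] = a$ABAbDdCBcBAbad
  sorted[10] = ada$ABAbDdCBcBAb
  sorted[11] = bDdCBcBAbada$ABA
  sorted[12] = bada$ABAbDdCBcBA
  sorted[13] = cBAbada$ABAbDdCB
  sorted[14] = dCBcBAbada$ABAbD
  sorted[15] = da$ABAbDdCBcBAba
sorted[6] = BcBAbada$ABAbDdC

Answer: BcBAbada$ABAbDdC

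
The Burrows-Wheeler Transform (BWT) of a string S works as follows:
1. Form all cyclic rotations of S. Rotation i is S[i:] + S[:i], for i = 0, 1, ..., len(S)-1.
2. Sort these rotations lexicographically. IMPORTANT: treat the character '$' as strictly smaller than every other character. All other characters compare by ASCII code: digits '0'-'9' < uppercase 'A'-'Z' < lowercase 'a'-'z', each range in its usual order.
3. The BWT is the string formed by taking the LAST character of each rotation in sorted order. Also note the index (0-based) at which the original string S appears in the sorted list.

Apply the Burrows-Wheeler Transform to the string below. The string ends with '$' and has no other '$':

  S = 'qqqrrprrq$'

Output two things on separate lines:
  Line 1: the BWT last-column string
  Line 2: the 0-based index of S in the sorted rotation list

Answer: qrr$qqrrqp
3

Derivation:
All 10 rotations (rotation i = S[i:]+S[:i]):
  rot[0] = qqqrrprrq$
  rot[1] = qqrrprrq$q
  rot[2] = qrrprrq$qq
  rot[3] = rrprrq$qqq
  rot[4] = rprrq$qqqr
  rot[5] = prrq$qqqrr
  rot[6] = rrq$qqqrrp
  rot[7] = rq$qqqrrpr
  rot[8] = q$qqqrrprr
  rot[9] = $qqqrrprrq
Sorted (with $ < everything):
  sorted[0] = $qqqrrprrq  (last char: 'q')
  sorted[1] = prrq$qqqrr  (last char: 'r')
  sorted[2] = q$qqqrrprr  (last char: 'r')
  sorted[3] = qqqrrprrq$  (last char: '$')
  sorted[4] = qqrrprrq$q  (last char: 'q')
  sorted[5] = qrrprrq$qq  (last char: 'q')
  sorted[6] = rprrq$qqqr  (last char: 'r')
  sorted[7] = rq$qqqrrpr  (last char: 'r')
  sorted[8] = rrprrq$qqq  (last char: 'q')
  sorted[9] = rrq$qqqrrp  (last char: 'p')
Last column: qrr$qqrrqp
Original string S is at sorted index 3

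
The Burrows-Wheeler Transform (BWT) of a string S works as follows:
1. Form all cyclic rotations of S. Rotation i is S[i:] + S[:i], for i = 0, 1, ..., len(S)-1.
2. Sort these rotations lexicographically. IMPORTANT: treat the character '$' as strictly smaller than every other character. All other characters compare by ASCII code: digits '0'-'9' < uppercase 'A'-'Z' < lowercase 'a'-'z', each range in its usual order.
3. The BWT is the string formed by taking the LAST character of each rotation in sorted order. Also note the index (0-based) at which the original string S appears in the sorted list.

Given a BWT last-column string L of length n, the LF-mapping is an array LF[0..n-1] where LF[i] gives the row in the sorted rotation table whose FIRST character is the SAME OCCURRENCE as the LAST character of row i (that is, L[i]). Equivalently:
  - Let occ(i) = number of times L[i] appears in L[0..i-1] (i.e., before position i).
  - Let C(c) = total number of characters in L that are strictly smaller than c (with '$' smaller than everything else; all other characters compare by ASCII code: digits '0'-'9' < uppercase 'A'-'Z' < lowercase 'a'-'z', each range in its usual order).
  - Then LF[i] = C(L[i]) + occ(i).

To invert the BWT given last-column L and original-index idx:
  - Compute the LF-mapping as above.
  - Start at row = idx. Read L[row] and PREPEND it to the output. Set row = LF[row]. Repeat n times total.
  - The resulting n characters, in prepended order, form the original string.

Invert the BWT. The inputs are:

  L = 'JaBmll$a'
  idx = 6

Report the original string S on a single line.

Answer: llamaBJ$

Derivation:
LF mapping: 2 3 1 7 5 6 0 4
Walk LF starting at row 6, prepending L[row]:
  step 1: row=6, L[6]='$', prepend. Next row=LF[6]=0
  step 2: row=0, L[0]='J', prepend. Next row=LF[0]=2
  step 3: row=2, L[2]='B', prepend. Next row=LF[2]=1
  step 4: row=1, L[1]='a', prepend. Next row=LF[1]=3
  step 5: row=3, L[3]='m', prepend. Next row=LF[3]=7
  step 6: row=7, L[7]='a', prepend. Next row=LF[7]=4
  step 7: row=4, L[4]='l', prepend. Next row=LF[4]=5
  step 8: row=5, L[5]='l', prepend. Next row=LF[5]=6
Reversed output: llamaBJ$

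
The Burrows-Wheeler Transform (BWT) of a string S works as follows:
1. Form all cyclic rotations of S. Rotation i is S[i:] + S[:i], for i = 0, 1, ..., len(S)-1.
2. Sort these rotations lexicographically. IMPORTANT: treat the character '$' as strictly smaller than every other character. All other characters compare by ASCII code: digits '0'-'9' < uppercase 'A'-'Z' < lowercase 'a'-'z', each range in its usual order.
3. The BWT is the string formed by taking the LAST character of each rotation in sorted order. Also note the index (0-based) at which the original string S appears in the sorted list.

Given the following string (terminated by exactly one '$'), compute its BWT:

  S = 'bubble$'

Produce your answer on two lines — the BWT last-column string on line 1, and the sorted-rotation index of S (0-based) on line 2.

All 7 rotations (rotation i = S[i:]+S[:i]):
  rot[0] = bubble$
  rot[1] = ubble$b
  rot[2] = bble$bu
  rot[3] = ble$bub
  rot[4] = le$bubb
  rot[5] = e$bubbl
  rot[6] = $bubble
Sorted (with $ < everything):
  sorted[0] = $bubble  (last char: 'e')
  sorted[1] = bble$bu  (last char: 'u')
  sorted[2] = ble$bub  (last char: 'b')
  sorted[3] = bubble$  (last char: '$')
  sorted[4] = e$bubbl  (last char: 'l')
  sorted[5] = le$bubb  (last char: 'b')
  sorted[6] = ubble$b  (last char: 'b')
Last column: eub$lbb
Original string S is at sorted index 3

Answer: eub$lbb
3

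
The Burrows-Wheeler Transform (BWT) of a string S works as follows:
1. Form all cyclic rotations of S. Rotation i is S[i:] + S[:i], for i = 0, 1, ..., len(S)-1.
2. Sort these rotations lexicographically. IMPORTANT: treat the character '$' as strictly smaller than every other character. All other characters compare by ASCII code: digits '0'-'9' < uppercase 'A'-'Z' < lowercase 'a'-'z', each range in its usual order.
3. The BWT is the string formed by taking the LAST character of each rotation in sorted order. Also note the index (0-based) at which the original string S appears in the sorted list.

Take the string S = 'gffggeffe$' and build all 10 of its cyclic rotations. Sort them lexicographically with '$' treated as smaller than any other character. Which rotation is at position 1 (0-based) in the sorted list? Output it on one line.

All 10 rotations (rotation i = S[i:]+S[:i]):
  rot[0] = gffggeffe$
  rot[1] = ffggeffe$g
  rot[2] = fggeffe$gf
  rot[3] = ggeffe$gff
  rot[4] = geffe$gffg
  rot[5] = effe$gffgg
  rot[6] = ffe$gffgge
  rot[7] = fe$gffggef
  rot[8] = e$gffggeff
  rot[9] = $gffggeffe
Sorted (with $ < everything):
  sorted[0] = $gffggeffe
  sorted[1] = e$gffggeff
  sorted[2] = effe$gffgg
  sorted[3] = fe$gffggef
  sorted[4] = ffe$gffgge
  sorted[5] = ffggeffe$g
  sorted[6] = fggeffe$gf
  sorted[7] = geffe$gffg
  sorted[8] = gffggeffe$
  sorted[9] = ggeffe$gff
sorted[1] = e$gffggeff

Answer: e$gffggeff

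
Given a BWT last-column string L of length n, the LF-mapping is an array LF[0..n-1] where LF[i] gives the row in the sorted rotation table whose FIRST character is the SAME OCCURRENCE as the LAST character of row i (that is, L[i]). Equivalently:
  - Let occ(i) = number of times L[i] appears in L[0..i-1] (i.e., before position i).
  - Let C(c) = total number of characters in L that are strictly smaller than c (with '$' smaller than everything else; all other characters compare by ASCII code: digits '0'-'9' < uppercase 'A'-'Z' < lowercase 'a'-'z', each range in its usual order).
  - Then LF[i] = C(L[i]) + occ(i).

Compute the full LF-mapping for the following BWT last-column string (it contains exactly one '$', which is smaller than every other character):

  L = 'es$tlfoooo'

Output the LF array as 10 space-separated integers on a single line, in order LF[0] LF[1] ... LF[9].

Answer: 1 8 0 9 3 2 4 5 6 7

Derivation:
Char counts: '$':1, 'e':1, 'f':1, 'l':1, 'o':4, 's':1, 't':1
C (first-col start): C('$')=0, C('e')=1, C('f')=2, C('l')=3, C('o')=4, C('s')=8, C('t')=9
L[0]='e': occ=0, LF[0]=C('e')+0=1+0=1
L[1]='s': occ=0, LF[1]=C('s')+0=8+0=8
L[2]='$': occ=0, LF[2]=C('$')+0=0+0=0
L[3]='t': occ=0, LF[3]=C('t')+0=9+0=9
L[4]='l': occ=0, LF[4]=C('l')+0=3+0=3
L[5]='f': occ=0, LF[5]=C('f')+0=2+0=2
L[6]='o': occ=0, LF[6]=C('o')+0=4+0=4
L[7]='o': occ=1, LF[7]=C('o')+1=4+1=5
L[8]='o': occ=2, LF[8]=C('o')+2=4+2=6
L[9]='o': occ=3, LF[9]=C('o')+3=4+3=7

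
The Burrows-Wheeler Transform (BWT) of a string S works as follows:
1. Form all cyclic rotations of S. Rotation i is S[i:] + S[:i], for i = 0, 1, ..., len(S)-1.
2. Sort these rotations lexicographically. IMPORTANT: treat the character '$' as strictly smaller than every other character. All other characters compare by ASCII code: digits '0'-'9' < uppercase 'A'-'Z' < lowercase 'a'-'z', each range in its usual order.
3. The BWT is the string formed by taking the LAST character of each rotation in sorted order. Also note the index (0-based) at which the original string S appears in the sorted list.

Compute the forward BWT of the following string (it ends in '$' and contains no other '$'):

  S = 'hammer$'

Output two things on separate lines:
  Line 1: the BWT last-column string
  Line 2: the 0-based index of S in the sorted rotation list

Answer: rhm$mae
3

Derivation:
All 7 rotations (rotation i = S[i:]+S[:i]):
  rot[0] = hammer$
  rot[1] = ammer$h
  rot[2] = mmer$ha
  rot[3] = mer$ham
  rot[4] = er$hamm
  rot[5] = r$hamme
  rot[6] = $hammer
Sorted (with $ < everything):
  sorted[0] = $hammer  (last char: 'r')
  sorted[1] = ammer$h  (last char: 'h')
  sorted[2] = er$hamm  (last char: 'm')
  sorted[3] = hammer$  (last char: '$')
  sorted[4] = mer$ham  (last char: 'm')
  sorted[5] = mmer$ha  (last char: 'a')
  sorted[6] = r$hamme  (last char: 'e')
Last column: rhm$mae
Original string S is at sorted index 3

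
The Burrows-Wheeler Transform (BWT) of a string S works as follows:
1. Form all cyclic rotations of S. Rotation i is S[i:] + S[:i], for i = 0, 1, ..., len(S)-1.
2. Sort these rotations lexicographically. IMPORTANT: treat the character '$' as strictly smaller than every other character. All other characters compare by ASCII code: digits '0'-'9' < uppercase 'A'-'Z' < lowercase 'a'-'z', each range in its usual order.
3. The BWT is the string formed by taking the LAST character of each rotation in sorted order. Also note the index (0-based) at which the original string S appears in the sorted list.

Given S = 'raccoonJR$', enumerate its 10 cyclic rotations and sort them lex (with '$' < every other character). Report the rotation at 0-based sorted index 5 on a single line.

All 10 rotations (rotation i = S[i:]+S[:i]):
  rot[0] = raccoonJR$
  rot[1] = accoonJR$r
  rot[2] = ccoonJR$ra
  rot[3] = coonJR$rac
  rot[4] = oonJR$racc
  rot[5] = onJR$racco
  rot[6] = nJR$raccoo
  rot[7] = JR$raccoon
  rot[8] = R$raccoonJ
  rot[9] = $raccoonJR
Sorted (with $ < everything):
  sorted[0] = $raccoonJR
  sorted[1] = JR$raccoon
  sorted[2] = R$raccoonJ
  sorted[3] = accoonJR$r
  sorted[4] = ccoonJR$ra
  sorted[5] = coonJR$rac
  sorted[6] = nJR$raccoo
  sorted[7] = onJR$racco
  sorted[8] = oonJR$racc
  sorted[9] = raccoonJR$
sorted[5] = coonJR$rac

Answer: coonJR$rac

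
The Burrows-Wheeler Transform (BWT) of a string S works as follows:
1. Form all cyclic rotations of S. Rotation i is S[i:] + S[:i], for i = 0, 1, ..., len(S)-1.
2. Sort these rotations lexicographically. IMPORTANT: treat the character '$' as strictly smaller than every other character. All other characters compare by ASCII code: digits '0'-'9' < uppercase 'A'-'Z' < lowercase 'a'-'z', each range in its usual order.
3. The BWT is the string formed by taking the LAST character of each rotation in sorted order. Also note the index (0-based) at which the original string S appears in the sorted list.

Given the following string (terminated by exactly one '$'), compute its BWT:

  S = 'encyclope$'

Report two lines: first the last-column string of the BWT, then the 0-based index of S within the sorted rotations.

All 10 rotations (rotation i = S[i:]+S[:i]):
  rot[0] = encyclope$
  rot[1] = ncyclope$e
  rot[2] = cyclope$en
  rot[3] = yclope$enc
  rot[4] = clope$ency
  rot[5] = lope$encyc
  rot[6] = ope$encycl
  rot[7] = pe$encyclo
  rot[8] = e$encyclop
  rot[9] = $encyclope
Sorted (with $ < everything):
  sorted[0] = $encyclope  (last char: 'e')
  sorted[1] = clope$ency  (last char: 'y')
  sorted[2] = cyclope$en  (last char: 'n')
  sorted[3] = e$encyclop  (last char: 'p')
  sorted[4] = encyclope$  (last char: '$')
  sorted[5] = lope$encyc  (last char: 'c')
  sorted[6] = ncyclope$e  (last char: 'e')
  sorted[7] = ope$encycl  (last char: 'l')
  sorted[8] = pe$encyclo  (last char: 'o')
  sorted[9] = yclope$enc  (last char: 'c')
Last column: eynp$celoc
Original string S is at sorted index 4

Answer: eynp$celoc
4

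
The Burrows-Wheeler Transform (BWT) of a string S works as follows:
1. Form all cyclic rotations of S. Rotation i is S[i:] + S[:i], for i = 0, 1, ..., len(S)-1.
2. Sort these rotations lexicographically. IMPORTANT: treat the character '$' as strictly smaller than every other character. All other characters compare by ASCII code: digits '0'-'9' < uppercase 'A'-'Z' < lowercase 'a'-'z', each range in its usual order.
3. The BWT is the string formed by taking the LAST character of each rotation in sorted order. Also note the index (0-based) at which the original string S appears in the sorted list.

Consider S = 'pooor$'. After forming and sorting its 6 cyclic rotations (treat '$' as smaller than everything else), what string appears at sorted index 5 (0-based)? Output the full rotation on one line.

Answer: r$pooo

Derivation:
All 6 rotations (rotation i = S[i:]+S[:i]):
  rot[0] = pooor$
  rot[1] = ooor$p
  rot[2] = oor$po
  rot[3] = or$poo
  rot[4] = r$pooo
  rot[5] = $pooor
Sorted (with $ < everything):
  sorted[0] = $pooor
  sorted[1] = ooor$p
  sorted[2] = oor$po
  sorted[3] = or$poo
  sorted[4] = pooor$
  sorted[5] = r$pooo
sorted[5] = r$pooo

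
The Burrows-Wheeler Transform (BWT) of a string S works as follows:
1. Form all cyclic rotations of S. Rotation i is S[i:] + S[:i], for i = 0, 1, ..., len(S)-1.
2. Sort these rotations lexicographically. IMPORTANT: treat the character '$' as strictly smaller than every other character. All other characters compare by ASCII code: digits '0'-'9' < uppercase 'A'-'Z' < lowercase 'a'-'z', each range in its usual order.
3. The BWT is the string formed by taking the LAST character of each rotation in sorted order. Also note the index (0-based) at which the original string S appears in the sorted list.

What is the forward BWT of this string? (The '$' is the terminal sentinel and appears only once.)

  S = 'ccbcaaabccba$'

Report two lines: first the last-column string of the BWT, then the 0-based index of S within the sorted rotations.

All 13 rotations (rotation i = S[i:]+S[:i]):
  rot[0] = ccbcaaabccba$
  rot[1] = cbcaaabccba$c
  rot[2] = bcaaabccba$cc
  rot[3] = caaabccba$ccb
  rot[4] = aaabccba$ccbc
  rot[5] = aabccba$ccbca
  rot[6] = abccba$ccbcaa
  rot[7] = bccba$ccbcaaa
  rot[8] = ccba$ccbcaaab
  rot[9] = cba$ccbcaaabc
  rot[10] = ba$ccbcaaabcc
  rot[11] = a$ccbcaaabccb
  rot[12] = $ccbcaaabccba
Sorted (with $ < everything):
  sorted[0] = $ccbcaaabccba  (last char: 'a')
  sorted[1] = a$ccbcaaabccb  (last char: 'b')
  sorted[2] = aaabccba$ccbc  (last char: 'c')
  sorted[3] = aabccba$ccbca  (last char: 'a')
  sorted[4] = abccba$ccbcaa  (last char: 'a')
  sorted[5] = ba$ccbcaaabcc  (last char: 'c')
  sorted[6] = bcaaabccba$cc  (last char: 'c')
  sorted[7] = bccba$ccbcaaa  (last char: 'a')
  sorted[8] = caaabccba$ccb  (last char: 'b')
  sorted[9] = cba$ccbcaaabc  (last char: 'c')
  sorted[10] = cbcaaabccba$c  (last char: 'c')
  sorted[11] = ccba$ccbcaaab  (last char: 'b')
  sorted[12] = ccbcaaabccba$  (last char: '$')
Last column: abcaaccabccb$
Original string S is at sorted index 12

Answer: abcaaccabccb$
12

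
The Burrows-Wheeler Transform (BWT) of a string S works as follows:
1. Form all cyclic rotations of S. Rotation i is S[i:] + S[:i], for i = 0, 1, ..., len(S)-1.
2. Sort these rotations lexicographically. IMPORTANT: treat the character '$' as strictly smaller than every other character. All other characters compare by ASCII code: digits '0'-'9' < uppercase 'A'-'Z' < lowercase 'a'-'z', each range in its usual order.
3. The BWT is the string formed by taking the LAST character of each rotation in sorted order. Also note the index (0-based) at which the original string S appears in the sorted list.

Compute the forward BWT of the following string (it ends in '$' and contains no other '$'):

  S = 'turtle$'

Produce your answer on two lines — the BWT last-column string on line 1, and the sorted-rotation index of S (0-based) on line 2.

All 7 rotations (rotation i = S[i:]+S[:i]):
  rot[0] = turtle$
  rot[1] = urtle$t
  rot[2] = rtle$tu
  rot[3] = tle$tur
  rot[4] = le$turt
  rot[5] = e$turtl
  rot[6] = $turtle
Sorted (with $ < everything):
  sorted[0] = $turtle  (last char: 'e')
  sorted[1] = e$turtl  (last char: 'l')
  sorted[2] = le$turt  (last char: 't')
  sorted[3] = rtle$tu  (last char: 'u')
  sorted[4] = tle$tur  (last char: 'r')
  sorted[5] = turtle$  (last char: '$')
  sorted[6] = urtle$t  (last char: 't')
Last column: eltur$t
Original string S is at sorted index 5

Answer: eltur$t
5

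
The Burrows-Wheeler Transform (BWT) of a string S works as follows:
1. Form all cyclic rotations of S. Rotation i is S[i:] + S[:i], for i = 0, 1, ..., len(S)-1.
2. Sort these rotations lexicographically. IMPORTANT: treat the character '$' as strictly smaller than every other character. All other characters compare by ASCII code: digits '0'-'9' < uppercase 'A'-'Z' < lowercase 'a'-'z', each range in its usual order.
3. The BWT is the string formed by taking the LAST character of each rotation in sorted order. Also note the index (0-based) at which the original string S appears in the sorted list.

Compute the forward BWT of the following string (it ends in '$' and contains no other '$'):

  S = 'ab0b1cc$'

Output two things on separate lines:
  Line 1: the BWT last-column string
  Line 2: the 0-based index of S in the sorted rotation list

Answer: cbb$a0c1
3

Derivation:
All 8 rotations (rotation i = S[i:]+S[:i]):
  rot[0] = ab0b1cc$
  rot[1] = b0b1cc$a
  rot[2] = 0b1cc$ab
  rot[3] = b1cc$ab0
  rot[4] = 1cc$ab0b
  rot[5] = cc$ab0b1
  rot[6] = c$ab0b1c
  rot[7] = $ab0b1cc
Sorted (with $ < everything):
  sorted[0] = $ab0b1cc  (last char: 'c')
  sorted[1] = 0b1cc$ab  (last char: 'b')
  sorted[2] = 1cc$ab0b  (last char: 'b')
  sorted[3] = ab0b1cc$  (last char: '$')
  sorted[4] = b0b1cc$a  (last char: 'a')
  sorted[5] = b1cc$ab0  (last char: '0')
  sorted[6] = c$ab0b1c  (last char: 'c')
  sorted[7] = cc$ab0b1  (last char: '1')
Last column: cbb$a0c1
Original string S is at sorted index 3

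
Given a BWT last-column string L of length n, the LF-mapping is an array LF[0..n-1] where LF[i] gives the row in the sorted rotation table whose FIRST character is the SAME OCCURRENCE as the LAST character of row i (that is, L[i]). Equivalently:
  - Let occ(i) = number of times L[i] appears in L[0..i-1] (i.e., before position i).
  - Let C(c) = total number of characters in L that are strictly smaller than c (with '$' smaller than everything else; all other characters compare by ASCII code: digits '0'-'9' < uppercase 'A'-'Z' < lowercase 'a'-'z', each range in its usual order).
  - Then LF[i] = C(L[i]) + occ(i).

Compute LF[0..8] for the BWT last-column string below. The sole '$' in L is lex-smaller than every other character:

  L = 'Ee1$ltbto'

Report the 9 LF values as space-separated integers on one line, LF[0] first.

Char counts: '$':1, '1':1, 'E':1, 'b':1, 'e':1, 'l':1, 'o':1, 't':2
C (first-col start): C('$')=0, C('1')=1, C('E')=2, C('b')=3, C('e')=4, C('l')=5, C('o')=6, C('t')=7
L[0]='E': occ=0, LF[0]=C('E')+0=2+0=2
L[1]='e': occ=0, LF[1]=C('e')+0=4+0=4
L[2]='1': occ=0, LF[2]=C('1')+0=1+0=1
L[3]='$': occ=0, LF[3]=C('$')+0=0+0=0
L[4]='l': occ=0, LF[4]=C('l')+0=5+0=5
L[5]='t': occ=0, LF[5]=C('t')+0=7+0=7
L[6]='b': occ=0, LF[6]=C('b')+0=3+0=3
L[7]='t': occ=1, LF[7]=C('t')+1=7+1=8
L[8]='o': occ=0, LF[8]=C('o')+0=6+0=6

Answer: 2 4 1 0 5 7 3 8 6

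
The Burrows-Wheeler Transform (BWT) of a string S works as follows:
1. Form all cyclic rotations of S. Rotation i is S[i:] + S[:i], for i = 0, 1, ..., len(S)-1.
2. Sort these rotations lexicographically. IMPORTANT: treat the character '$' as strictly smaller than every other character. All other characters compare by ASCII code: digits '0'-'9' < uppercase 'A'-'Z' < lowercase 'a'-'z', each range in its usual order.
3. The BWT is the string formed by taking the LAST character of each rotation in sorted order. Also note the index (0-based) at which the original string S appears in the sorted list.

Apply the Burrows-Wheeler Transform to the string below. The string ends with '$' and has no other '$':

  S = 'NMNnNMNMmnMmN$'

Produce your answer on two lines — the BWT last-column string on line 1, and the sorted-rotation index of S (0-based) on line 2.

Answer: NNNnNmn$MMMMmN
7

Derivation:
All 14 rotations (rotation i = S[i:]+S[:i]):
  rot[0] = NMNnNMNMmnMmN$
  rot[1] = MNnNMNMmnMmN$N
  rot[2] = NnNMNMmnMmN$NM
  rot[3] = nNMNMmnMmN$NMN
  rot[4] = NMNMmnMmN$NMNn
  rot[5] = MNMmnMmN$NMNnN
  rot[6] = NMmnMmN$NMNnNM
  rot[7] = MmnMmN$NMNnNMN
  rot[8] = mnMmN$NMNnNMNM
  rot[9] = nMmN$NMNnNMNMm
  rot[10] = MmN$NMNnNMNMmn
  rot[11] = mN$NMNnNMNMmnM
  rot[12] = N$NMNnNMNMmnMm
  rot[13] = $NMNnNMNMmnMmN
Sorted (with $ < everything):
  sorted[0] = $NMNnNMNMmnMmN  (last char: 'N')
  sorted[1] = MNMmnMmN$NMNnN  (last char: 'N')
  sorted[2] = MNnNMNMmnMmN$N  (last char: 'N')
  sorted[3] = MmN$NMNnNMNMmn  (last char: 'n')
  sorted[4] = MmnMmN$NMNnNMN  (last char: 'N')
  sorted[5] = N$NMNnNMNMmnMm  (last char: 'm')
  sorted[6] = NMNMmnMmN$NMNn  (last char: 'n')
  sorted[7] = NMNnNMNMmnMmN$  (last char: '$')
  sorted[8] = NMmnMmN$NMNnNM  (last char: 'M')
  sorted[9] = NnNMNMmnMmN$NM  (last char: 'M')
  sorted[10] = mN$NMNnNMNMmnM  (last char: 'M')
  sorted[11] = mnMmN$NMNnNMNM  (last char: 'M')
  sorted[12] = nMmN$NMNnNMNMm  (last char: 'm')
  sorted[13] = nNMNMmnMmN$NMN  (last char: 'N')
Last column: NNNnNmn$MMMMmN
Original string S is at sorted index 7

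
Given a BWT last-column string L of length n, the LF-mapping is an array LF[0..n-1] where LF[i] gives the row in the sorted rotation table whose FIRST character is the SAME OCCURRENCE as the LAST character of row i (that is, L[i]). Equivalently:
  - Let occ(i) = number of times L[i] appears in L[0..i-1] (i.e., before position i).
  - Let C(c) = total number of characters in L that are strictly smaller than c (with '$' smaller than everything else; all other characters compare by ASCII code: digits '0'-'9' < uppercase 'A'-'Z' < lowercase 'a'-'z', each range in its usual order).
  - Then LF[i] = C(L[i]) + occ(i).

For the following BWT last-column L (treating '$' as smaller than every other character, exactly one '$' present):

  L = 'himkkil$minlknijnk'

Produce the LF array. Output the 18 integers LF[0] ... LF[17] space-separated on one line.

Answer: 1 2 13 7 8 3 11 0 14 4 15 12 9 16 5 6 17 10

Derivation:
Char counts: '$':1, 'h':1, 'i':4, 'j':1, 'k':4, 'l':2, 'm':2, 'n':3
C (first-col start): C('$')=0, C('h')=1, C('i')=2, C('j')=6, C('k')=7, C('l')=11, C('m')=13, C('n')=15
L[0]='h': occ=0, LF[0]=C('h')+0=1+0=1
L[1]='i': occ=0, LF[1]=C('i')+0=2+0=2
L[2]='m': occ=0, LF[2]=C('m')+0=13+0=13
L[3]='k': occ=0, LF[3]=C('k')+0=7+0=7
L[4]='k': occ=1, LF[4]=C('k')+1=7+1=8
L[5]='i': occ=1, LF[5]=C('i')+1=2+1=3
L[6]='l': occ=0, LF[6]=C('l')+0=11+0=11
L[7]='$': occ=0, LF[7]=C('$')+0=0+0=0
L[8]='m': occ=1, LF[8]=C('m')+1=13+1=14
L[9]='i': occ=2, LF[9]=C('i')+2=2+2=4
L[10]='n': occ=0, LF[10]=C('n')+0=15+0=15
L[11]='l': occ=1, LF[11]=C('l')+1=11+1=12
L[12]='k': occ=2, LF[12]=C('k')+2=7+2=9
L[13]='n': occ=1, LF[13]=C('n')+1=15+1=16
L[14]='i': occ=3, LF[14]=C('i')+3=2+3=5
L[15]='j': occ=0, LF[15]=C('j')+0=6+0=6
L[16]='n': occ=2, LF[16]=C('n')+2=15+2=17
L[17]='k': occ=3, LF[17]=C('k')+3=7+3=10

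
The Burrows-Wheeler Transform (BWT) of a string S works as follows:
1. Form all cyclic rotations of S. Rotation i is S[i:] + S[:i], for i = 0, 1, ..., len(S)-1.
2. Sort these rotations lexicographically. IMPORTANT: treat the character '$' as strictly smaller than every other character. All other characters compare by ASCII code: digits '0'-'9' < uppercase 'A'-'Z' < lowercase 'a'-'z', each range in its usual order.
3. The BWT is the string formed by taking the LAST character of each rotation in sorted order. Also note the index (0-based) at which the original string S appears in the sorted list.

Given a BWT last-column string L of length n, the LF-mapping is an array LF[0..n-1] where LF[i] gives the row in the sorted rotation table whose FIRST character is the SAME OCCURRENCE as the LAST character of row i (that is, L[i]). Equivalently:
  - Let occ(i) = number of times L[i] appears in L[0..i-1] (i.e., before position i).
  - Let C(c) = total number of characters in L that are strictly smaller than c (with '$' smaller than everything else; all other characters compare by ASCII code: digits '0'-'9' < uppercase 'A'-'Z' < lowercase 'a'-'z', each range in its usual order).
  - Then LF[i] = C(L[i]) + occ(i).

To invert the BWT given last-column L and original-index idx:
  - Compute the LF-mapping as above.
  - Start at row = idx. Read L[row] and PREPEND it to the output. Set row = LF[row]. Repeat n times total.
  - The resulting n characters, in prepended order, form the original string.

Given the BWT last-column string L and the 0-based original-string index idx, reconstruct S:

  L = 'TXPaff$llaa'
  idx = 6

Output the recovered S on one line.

Answer: alfalfaXPT$

Derivation:
LF mapping: 2 3 1 4 7 8 0 9 10 5 6
Walk LF starting at row 6, prepending L[row]:
  step 1: row=6, L[6]='$', prepend. Next row=LF[6]=0
  step 2: row=0, L[0]='T', prepend. Next row=LF[0]=2
  step 3: row=2, L[2]='P', prepend. Next row=LF[2]=1
  step 4: row=1, L[1]='X', prepend. Next row=LF[1]=3
  step 5: row=3, L[3]='a', prepend. Next row=LF[3]=4
  step 6: row=4, L[4]='f', prepend. Next row=LF[4]=7
  step 7: row=7, L[7]='l', prepend. Next row=LF[7]=9
  step 8: row=9, L[9]='a', prepend. Next row=LF[9]=5
  step 9: row=5, L[5]='f', prepend. Next row=LF[5]=8
  step 10: row=8, L[8]='l', prepend. Next row=LF[8]=10
  step 11: row=10, L[10]='a', prepend. Next row=LF[10]=6
Reversed output: alfalfaXPT$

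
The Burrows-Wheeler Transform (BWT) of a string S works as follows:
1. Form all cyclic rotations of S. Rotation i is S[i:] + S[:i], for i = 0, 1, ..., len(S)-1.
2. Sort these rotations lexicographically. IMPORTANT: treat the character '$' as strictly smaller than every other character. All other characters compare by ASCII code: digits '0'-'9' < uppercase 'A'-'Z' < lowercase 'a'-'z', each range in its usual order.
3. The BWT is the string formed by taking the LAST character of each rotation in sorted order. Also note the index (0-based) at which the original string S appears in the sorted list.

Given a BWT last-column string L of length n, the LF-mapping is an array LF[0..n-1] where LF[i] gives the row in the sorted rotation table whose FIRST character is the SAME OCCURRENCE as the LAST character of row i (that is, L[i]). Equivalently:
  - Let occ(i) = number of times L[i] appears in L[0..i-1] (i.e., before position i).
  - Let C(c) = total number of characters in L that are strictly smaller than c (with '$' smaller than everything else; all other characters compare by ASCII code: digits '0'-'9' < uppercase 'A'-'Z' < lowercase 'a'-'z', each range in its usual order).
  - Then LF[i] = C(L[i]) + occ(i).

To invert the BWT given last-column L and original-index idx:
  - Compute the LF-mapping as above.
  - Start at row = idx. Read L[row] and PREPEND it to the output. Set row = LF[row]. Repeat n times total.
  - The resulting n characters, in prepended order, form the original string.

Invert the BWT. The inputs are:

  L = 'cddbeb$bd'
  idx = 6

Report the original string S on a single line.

Answer: dbdbbdec$

Derivation:
LF mapping: 4 5 6 1 8 2 0 3 7
Walk LF starting at row 6, prepending L[row]:
  step 1: row=6, L[6]='$', prepend. Next row=LF[6]=0
  step 2: row=0, L[0]='c', prepend. Next row=LF[0]=4
  step 3: row=4, L[4]='e', prepend. Next row=LF[4]=8
  step 4: row=8, L[8]='d', prepend. Next row=LF[8]=7
  step 5: row=7, L[7]='b', prepend. Next row=LF[7]=3
  step 6: row=3, L[3]='b', prepend. Next row=LF[3]=1
  step 7: row=1, L[1]='d', prepend. Next row=LF[1]=5
  step 8: row=5, L[5]='b', prepend. Next row=LF[5]=2
  step 9: row=2, L[2]='d', prepend. Next row=LF[2]=6
Reversed output: dbdbbdec$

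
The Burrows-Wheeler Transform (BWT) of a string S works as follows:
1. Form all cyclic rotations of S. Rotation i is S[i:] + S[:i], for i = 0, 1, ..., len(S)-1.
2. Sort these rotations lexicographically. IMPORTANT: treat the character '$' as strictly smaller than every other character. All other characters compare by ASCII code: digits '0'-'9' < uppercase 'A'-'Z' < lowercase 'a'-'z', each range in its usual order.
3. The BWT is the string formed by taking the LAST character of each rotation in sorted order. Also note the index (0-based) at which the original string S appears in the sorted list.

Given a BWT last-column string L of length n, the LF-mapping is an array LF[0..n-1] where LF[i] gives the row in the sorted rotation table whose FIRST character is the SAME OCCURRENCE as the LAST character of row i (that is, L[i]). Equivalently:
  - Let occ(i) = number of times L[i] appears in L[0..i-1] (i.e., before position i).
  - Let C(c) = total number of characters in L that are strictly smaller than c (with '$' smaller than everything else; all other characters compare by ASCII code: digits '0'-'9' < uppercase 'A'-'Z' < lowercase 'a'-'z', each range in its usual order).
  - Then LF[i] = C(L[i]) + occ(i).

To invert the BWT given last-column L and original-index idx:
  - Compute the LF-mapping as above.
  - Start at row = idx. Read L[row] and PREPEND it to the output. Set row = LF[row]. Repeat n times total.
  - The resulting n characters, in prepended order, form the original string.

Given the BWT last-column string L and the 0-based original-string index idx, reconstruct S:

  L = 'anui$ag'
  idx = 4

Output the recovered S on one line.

LF mapping: 1 5 6 4 0 2 3
Walk LF starting at row 4, prepending L[row]:
  step 1: row=4, L[4]='$', prepend. Next row=LF[4]=0
  step 2: row=0, L[0]='a', prepend. Next row=LF[0]=1
  step 3: row=1, L[1]='n', prepend. Next row=LF[1]=5
  step 4: row=5, L[5]='a', prepend. Next row=LF[5]=2
  step 5: row=2, L[2]='u', prepend. Next row=LF[2]=6
  step 6: row=6, L[6]='g', prepend. Next row=LF[6]=3
  step 7: row=3, L[3]='i', prepend. Next row=LF[3]=4
Reversed output: iguana$

Answer: iguana$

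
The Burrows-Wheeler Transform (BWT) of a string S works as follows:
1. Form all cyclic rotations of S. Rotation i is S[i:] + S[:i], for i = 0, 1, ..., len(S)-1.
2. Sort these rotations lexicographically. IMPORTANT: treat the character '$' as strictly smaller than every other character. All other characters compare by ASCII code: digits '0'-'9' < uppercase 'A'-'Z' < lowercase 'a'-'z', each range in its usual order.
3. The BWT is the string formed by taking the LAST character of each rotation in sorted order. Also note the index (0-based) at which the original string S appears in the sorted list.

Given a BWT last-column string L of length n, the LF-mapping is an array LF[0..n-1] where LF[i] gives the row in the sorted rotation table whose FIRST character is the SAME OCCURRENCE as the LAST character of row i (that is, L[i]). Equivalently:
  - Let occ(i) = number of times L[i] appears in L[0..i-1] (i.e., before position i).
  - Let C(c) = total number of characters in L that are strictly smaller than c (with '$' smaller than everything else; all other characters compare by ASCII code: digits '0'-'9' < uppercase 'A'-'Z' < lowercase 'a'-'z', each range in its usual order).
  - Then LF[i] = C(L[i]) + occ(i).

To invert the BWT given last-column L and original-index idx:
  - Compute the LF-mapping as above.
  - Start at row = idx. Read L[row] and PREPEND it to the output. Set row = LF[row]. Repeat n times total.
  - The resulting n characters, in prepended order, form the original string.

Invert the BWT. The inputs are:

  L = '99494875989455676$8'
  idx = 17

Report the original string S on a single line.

Answer: 969485875897944569$

Derivation:
LF mapping: 14 15 1 16 2 11 9 4 17 12 18 3 5 6 7 10 8 0 13
Walk LF starting at row 17, prepending L[row]:
  step 1: row=17, L[17]='$', prepend. Next row=LF[17]=0
  step 2: row=0, L[0]='9', prepend. Next row=LF[0]=14
  step 3: row=14, L[14]='6', prepend. Next row=LF[14]=7
  step 4: row=7, L[7]='5', prepend. Next row=LF[7]=4
  step 5: row=4, L[4]='4', prepend. Next row=LF[4]=2
  step 6: row=2, L[2]='4', prepend. Next row=LF[2]=1
  step 7: row=1, L[1]='9', prepend. Next row=LF[1]=15
  step 8: row=15, L[15]='7', prepend. Next row=LF[15]=10
  step 9: row=10, L[10]='9', prepend. Next row=LF[10]=18
  step 10: row=18, L[18]='8', prepend. Next row=LF[18]=13
  step 11: row=13, L[13]='5', prepend. Next row=LF[13]=6
  step 12: row=6, L[6]='7', prepend. Next row=LF[6]=9
  step 13: row=9, L[9]='8', prepend. Next row=LF[9]=12
  step 14: row=12, L[12]='5', prepend. Next row=LF[12]=5
  step 15: row=5, L[5]='8', prepend. Next row=LF[5]=11
  step 16: row=11, L[11]='4', prepend. Next row=LF[11]=3
  step 17: row=3, L[3]='9', prepend. Next row=LF[3]=16
  step 18: row=16, L[16]='6', prepend. Next row=LF[16]=8
  step 19: row=8, L[8]='9', prepend. Next row=LF[8]=17
Reversed output: 969485875897944569$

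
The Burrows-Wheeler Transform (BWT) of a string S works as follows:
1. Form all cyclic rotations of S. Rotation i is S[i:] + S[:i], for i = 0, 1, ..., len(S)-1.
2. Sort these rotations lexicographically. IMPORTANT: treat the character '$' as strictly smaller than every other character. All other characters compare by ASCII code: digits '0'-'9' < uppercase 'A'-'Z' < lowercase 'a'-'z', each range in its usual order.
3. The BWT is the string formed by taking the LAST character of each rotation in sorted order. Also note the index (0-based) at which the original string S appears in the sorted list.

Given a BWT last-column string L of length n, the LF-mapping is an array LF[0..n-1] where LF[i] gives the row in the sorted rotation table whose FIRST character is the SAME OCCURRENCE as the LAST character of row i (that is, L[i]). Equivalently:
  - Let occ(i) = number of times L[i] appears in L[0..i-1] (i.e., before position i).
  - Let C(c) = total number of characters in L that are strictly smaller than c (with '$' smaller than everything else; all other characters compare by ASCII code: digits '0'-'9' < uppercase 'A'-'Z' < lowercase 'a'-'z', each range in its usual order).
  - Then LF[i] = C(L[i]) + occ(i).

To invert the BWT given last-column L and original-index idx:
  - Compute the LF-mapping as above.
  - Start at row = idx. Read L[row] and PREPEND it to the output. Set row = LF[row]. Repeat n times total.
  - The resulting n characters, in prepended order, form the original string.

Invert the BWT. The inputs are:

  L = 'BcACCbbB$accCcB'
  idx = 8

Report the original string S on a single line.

LF mapping: 2 11 1 5 6 9 10 3 0 8 12 13 7 14 4
Walk LF starting at row 8, prepending L[row]:
  step 1: row=8, L[8]='$', prepend. Next row=LF[8]=0
  step 2: row=0, L[0]='B', prepend. Next row=LF[0]=2
  step 3: row=2, L[2]='A', prepend. Next row=LF[2]=1
  step 4: row=1, L[1]='c', prepend. Next row=LF[1]=11
  step 5: row=11, L[11]='c', prepend. Next row=LF[11]=13
  step 6: row=13, L[13]='c', prepend. Next row=LF[13]=14
  step 7: row=14, L[14]='B', prepend. Next row=LF[14]=4
  step 8: row=4, L[4]='C', prepend. Next row=LF[4]=6
  step 9: row=6, L[6]='b', prepend. Next row=LF[6]=10
  step 10: row=10, L[10]='c', prepend. Next row=LF[10]=12
  step 11: row=12, L[12]='C', prepend. Next row=LF[12]=7
  step 12: row=7, L[7]='B', prepend. Next row=LF[7]=3
  step 13: row=3, L[3]='C', prepend. Next row=LF[3]=5
  step 14: row=5, L[5]='b', prepend. Next row=LF[5]=9
  step 15: row=9, L[9]='a', prepend. Next row=LF[9]=8
Reversed output: abCBCcbCBcccAB$

Answer: abCBCcbCBcccAB$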